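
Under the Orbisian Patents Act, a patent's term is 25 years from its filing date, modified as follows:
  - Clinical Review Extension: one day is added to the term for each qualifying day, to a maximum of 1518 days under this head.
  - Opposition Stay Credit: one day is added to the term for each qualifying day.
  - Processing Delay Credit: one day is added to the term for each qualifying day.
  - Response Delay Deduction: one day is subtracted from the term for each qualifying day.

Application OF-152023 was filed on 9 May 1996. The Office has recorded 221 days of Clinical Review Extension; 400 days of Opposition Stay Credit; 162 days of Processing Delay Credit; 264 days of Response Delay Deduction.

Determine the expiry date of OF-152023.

Base term: filing date + 25 years → 9 May 2021.
Clinical Review Extension: 221 days (within the 1518-day cap) → +221 days → 16 December 2021.
Opposition Stay Credit: +400 days → 20 January 2023.
Processing Delay Credit: +162 days → 1 July 2023.
Response Delay Deduction: −264 days → 10 October 2022.

2022-10-10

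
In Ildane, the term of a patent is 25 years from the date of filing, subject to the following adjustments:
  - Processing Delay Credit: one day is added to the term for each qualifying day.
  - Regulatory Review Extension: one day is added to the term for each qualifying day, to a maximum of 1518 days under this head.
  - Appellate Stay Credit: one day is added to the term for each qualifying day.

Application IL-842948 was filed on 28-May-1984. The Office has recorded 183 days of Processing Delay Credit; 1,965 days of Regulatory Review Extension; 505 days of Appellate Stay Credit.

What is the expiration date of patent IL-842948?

2015-06-12

Base term: filing date + 25 years → 28 May 2009.
Processing Delay Credit: +183 days → 27 November 2009.
Regulatory Review Extension: 1965 days claimed exceeds the 1518-day cap, so +1518 days → 23 January 2014.
Appellate Stay Credit: +505 days → 12 June 2015.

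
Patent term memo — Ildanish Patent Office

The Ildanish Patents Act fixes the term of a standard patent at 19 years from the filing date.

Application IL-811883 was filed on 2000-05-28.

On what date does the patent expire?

Filing date + 19 years → 28 May 2019.

May 28, 2019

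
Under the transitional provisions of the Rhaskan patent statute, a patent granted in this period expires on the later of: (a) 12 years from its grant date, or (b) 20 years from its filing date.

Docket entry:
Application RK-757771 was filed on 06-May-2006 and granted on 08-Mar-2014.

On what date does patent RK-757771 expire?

2026-05-06

(a) grant + 12 years → 8 March 2026.
(b) filing + 20 years → 6 May 2026.
Later of the two: 6 May 2026.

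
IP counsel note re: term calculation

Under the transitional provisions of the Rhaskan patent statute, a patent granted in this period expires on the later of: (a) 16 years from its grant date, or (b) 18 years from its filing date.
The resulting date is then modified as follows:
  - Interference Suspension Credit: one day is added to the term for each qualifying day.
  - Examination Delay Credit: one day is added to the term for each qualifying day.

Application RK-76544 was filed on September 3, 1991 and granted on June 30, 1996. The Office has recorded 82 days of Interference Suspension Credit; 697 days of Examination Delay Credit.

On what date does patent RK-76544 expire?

August 18, 2014

(a) grant + 16 years → 30 June 2012.
(b) filing + 18 years → 3 September 2009.
Later of the two: 30 June 2012.
Interference Suspension Credit: +82 days → 20 September 2012.
Examination Delay Credit: +697 days → 18 August 2014.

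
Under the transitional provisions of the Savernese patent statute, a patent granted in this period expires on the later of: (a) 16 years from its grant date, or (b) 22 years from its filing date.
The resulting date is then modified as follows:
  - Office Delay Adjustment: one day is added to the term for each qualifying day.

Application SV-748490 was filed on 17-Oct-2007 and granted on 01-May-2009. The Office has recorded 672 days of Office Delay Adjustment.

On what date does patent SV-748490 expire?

(a) grant + 16 years → 1 May 2025.
(b) filing + 22 years → 17 October 2029.
Later of the two: 17 October 2029.
Office Delay Adjustment: +672 days → 20 August 2031.

2031-08-20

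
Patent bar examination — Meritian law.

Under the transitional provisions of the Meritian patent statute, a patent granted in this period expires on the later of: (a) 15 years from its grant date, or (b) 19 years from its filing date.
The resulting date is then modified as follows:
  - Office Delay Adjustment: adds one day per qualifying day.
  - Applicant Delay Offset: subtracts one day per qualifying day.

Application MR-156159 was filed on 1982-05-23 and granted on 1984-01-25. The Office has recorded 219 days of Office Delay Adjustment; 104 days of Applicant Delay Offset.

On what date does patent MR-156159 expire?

(a) grant + 15 years → 25 January 1999.
(b) filing + 19 years → 23 May 2001.
Later of the two: 23 May 2001.
Office Delay Adjustment: +219 days → 28 December 2001.
Applicant Delay Offset: −104 days → 15 September 2001.

September 15, 2001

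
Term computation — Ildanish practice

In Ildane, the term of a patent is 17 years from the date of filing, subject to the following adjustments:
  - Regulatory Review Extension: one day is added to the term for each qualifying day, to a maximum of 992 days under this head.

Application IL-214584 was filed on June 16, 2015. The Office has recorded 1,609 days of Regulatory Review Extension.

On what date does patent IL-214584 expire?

March 5, 2035

Base term: filing date + 17 years → 16 June 2032.
Regulatory Review Extension: 1609 days claimed exceeds the 992-day cap, so +992 days → 5 March 2035.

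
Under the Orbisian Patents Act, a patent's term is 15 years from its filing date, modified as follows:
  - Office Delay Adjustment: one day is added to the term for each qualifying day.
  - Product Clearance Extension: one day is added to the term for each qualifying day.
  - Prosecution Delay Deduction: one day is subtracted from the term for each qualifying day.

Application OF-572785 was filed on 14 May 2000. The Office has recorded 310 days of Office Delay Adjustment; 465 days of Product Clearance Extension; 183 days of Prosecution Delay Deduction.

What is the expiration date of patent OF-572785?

December 26, 2016

Base term: filing date + 15 years → 14 May 2015.
Office Delay Adjustment: +310 days → 19 March 2016.
Product Clearance Extension: +465 days → 27 June 2017.
Prosecution Delay Deduction: −183 days → 26 December 2016.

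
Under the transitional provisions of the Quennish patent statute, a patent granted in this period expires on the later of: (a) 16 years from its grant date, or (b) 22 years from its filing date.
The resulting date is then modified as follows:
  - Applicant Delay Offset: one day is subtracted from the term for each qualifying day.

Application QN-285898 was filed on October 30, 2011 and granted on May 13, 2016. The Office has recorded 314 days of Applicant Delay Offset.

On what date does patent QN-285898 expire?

December 20, 2032

(a) grant + 16 years → 13 May 2032.
(b) filing + 22 years → 30 October 2033.
Later of the two: 30 October 2033.
Applicant Delay Offset: −314 days → 20 December 2032.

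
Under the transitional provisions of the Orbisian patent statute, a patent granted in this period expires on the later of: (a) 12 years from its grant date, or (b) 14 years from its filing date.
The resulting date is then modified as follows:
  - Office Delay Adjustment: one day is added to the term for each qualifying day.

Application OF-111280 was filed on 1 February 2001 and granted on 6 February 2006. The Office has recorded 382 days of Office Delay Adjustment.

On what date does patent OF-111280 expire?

(a) grant + 12 years → 6 February 2018.
(b) filing + 14 years → 1 February 2015.
Later of the two: 6 February 2018.
Office Delay Adjustment: +382 days → 23 February 2019.

February 23, 2019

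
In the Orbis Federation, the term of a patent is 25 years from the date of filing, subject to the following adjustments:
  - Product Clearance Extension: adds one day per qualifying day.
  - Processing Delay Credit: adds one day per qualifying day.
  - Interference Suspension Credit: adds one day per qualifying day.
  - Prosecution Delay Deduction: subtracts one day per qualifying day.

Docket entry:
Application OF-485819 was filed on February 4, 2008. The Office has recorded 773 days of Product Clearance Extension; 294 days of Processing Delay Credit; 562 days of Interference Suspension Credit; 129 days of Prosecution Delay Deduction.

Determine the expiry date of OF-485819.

March 15, 2037

Base term: filing date + 25 years → 4 February 2033.
Product Clearance Extension: +773 days → 19 March 2035.
Processing Delay Credit: +294 days → 7 January 2036.
Interference Suspension Credit: +562 days → 22 July 2037.
Prosecution Delay Deduction: −129 days → 15 March 2037.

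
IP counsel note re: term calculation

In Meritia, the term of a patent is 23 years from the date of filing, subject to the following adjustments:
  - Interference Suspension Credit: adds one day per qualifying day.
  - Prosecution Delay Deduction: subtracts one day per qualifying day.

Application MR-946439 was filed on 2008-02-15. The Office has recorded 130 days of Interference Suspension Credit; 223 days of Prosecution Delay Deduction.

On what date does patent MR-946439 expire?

Base term: filing date + 23 years → 15 February 2031.
Interference Suspension Credit: +130 days → 25 June 2031.
Prosecution Delay Deduction: −223 days → 14 November 2030.

2030-11-14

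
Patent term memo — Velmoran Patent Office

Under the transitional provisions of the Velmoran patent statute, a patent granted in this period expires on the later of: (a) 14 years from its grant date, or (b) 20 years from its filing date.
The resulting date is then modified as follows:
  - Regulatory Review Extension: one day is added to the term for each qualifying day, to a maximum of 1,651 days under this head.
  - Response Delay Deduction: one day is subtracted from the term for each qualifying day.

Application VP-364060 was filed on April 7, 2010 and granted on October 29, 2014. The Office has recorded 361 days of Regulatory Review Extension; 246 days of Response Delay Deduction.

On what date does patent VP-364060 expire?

(a) grant + 14 years → 29 October 2028.
(b) filing + 20 years → 7 April 2030.
Later of the two: 7 April 2030.
Regulatory Review Extension: 361 days (within the 1651-day cap) → +361 days → 3 April 2031.
Response Delay Deduction: −246 days → 31 July 2030.

2030-07-31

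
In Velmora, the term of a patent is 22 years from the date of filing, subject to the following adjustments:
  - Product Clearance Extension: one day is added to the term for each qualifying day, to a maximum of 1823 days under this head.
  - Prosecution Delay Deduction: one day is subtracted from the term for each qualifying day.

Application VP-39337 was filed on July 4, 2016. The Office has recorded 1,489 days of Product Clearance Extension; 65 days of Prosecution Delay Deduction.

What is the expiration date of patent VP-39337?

Base term: filing date + 22 years → 4 July 2038.
Product Clearance Extension: 1489 days (within the 1823-day cap) → +1489 days → 1 August 2042.
Prosecution Delay Deduction: −65 days → 28 May 2042.

2042-05-28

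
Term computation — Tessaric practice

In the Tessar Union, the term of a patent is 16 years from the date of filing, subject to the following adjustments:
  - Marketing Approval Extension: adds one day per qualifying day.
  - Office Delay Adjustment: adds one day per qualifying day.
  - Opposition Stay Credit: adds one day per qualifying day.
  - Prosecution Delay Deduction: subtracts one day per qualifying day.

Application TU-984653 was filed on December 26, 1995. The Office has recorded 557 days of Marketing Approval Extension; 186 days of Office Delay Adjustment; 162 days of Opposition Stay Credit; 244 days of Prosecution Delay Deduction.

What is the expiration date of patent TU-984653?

Base term: filing date + 16 years → 26 December 2011.
Marketing Approval Extension: +557 days → 5 July 2013.
Office Delay Adjustment: +186 days → 7 January 2014.
Opposition Stay Credit: +162 days → 18 June 2014.
Prosecution Delay Deduction: −244 days → 17 October 2013.

October 17, 2013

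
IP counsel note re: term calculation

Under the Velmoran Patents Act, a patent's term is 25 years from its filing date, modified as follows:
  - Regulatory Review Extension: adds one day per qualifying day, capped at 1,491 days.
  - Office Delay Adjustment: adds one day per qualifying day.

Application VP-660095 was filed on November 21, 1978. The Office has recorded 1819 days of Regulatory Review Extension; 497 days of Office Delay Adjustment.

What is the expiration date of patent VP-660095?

May 1, 2009

Base term: filing date + 25 years → 21 November 2003.
Regulatory Review Extension: 1819 days claimed exceeds the 1491-day cap, so +1491 days → 21 December 2007.
Office Delay Adjustment: +497 days → 1 May 2009.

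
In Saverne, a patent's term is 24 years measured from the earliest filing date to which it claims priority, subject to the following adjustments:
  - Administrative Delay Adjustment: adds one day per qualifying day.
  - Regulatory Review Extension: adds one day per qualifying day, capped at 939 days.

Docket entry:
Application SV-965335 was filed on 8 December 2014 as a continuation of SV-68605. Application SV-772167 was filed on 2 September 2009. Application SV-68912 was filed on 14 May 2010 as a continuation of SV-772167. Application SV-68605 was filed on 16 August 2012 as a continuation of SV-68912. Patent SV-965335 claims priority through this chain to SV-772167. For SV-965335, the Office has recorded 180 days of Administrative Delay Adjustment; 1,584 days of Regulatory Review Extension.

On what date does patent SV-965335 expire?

Earliest priority filing: 2 September 2009.
Base term: 2 September 2009 + 24 years → 2 September 2033.
Administrative Delay Adjustment: +180 days → 1 March 2034.
Regulatory Review Extension: 1584 days claimed exceeds the 939-day cap, so +939 days → 25 September 2036.

September 25, 2036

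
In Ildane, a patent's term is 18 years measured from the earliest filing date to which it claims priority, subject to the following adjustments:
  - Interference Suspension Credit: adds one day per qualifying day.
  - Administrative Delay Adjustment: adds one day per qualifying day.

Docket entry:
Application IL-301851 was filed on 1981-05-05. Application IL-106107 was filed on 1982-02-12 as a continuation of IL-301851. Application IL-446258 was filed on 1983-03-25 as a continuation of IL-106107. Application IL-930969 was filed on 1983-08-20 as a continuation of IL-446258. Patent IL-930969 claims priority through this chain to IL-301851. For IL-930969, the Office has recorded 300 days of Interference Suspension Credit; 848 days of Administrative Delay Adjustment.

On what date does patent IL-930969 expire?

2002-06-26

Earliest priority filing: 5 May 1981.
Base term: 5 May 1981 + 18 years → 5 May 1999.
Interference Suspension Credit: +300 days → 29 February 2000.
Administrative Delay Adjustment: +848 days → 26 June 2002.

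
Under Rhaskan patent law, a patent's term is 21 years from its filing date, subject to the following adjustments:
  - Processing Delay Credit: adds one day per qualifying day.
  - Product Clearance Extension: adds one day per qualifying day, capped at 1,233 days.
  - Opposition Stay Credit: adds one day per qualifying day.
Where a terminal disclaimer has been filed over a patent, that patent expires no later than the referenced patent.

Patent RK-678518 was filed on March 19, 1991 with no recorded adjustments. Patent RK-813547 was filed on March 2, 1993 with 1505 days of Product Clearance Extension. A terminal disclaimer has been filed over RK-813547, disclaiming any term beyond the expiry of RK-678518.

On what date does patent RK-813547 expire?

Natural term of RK-813547:
  Base: filing + 21 years → 2 March 2014.
  Product Clearance Extension: 1505 days claimed exceeds the 1233-day cap, so +1233 days → 17 July 2017.
Expiry of referenced patent RK-678518:
  Base: filing + 21 years → 19 March 2012.
Terminal disclaimer: RK-813547 expires on the earlier of 17 July 2017 and 19 March 2012.

2012-03-19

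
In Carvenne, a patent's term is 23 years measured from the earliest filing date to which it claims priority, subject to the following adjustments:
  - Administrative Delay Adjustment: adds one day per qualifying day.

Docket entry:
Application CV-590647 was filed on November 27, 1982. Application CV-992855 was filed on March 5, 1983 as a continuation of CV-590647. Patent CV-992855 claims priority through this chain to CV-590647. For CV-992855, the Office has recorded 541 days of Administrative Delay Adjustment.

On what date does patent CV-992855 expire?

May 22, 2007

Earliest priority filing: 27 November 1982.
Base term: 27 November 1982 + 23 years → 27 November 2005.
Administrative Delay Adjustment: +541 days → 22 May 2007.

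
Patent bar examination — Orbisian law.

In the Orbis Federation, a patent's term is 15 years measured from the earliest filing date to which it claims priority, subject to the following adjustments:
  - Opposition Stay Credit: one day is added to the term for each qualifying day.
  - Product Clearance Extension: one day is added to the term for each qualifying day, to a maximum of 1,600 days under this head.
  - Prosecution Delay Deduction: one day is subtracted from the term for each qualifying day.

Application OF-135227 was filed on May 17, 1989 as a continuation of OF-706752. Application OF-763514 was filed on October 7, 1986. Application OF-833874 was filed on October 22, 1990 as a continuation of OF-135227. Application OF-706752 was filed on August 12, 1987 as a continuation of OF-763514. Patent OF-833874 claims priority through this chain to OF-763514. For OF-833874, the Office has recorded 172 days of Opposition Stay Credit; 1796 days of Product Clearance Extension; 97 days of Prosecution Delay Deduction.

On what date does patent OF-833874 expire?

May 9, 2006

Earliest priority filing: 7 October 1986.
Base term: 7 October 1986 + 15 years → 7 October 2001.
Opposition Stay Credit: +172 days → 28 March 2002.
Product Clearance Extension: 1796 days claimed exceeds the 1600-day cap, so +1600 days → 14 August 2006.
Prosecution Delay Deduction: −97 days → 9 May 2006.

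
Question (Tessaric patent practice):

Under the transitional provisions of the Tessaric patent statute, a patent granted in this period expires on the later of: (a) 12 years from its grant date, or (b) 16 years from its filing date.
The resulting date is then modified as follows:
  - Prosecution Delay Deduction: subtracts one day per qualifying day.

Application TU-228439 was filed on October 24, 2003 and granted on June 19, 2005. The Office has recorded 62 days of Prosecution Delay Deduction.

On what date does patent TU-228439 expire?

(a) grant + 12 years → 19 June 2017.
(b) filing + 16 years → 24 October 2019.
Later of the two: 24 October 2019.
Prosecution Delay Deduction: −62 days → 23 August 2019.

August 23, 2019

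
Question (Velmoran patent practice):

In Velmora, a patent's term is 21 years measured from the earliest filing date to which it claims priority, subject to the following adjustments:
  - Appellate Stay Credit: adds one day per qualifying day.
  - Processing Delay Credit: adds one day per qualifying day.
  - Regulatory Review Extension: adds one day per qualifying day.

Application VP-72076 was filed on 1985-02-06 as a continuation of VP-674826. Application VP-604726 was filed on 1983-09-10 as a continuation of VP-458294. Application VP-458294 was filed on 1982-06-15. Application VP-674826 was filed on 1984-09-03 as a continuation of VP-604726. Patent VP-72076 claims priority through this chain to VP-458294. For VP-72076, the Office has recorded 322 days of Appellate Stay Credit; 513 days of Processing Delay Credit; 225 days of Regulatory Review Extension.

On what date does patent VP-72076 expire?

2006-05-10

Earliest priority filing: 15 June 1982.
Base term: 15 June 1982 + 21 years → 15 June 2003.
Appellate Stay Credit: +322 days → 2 May 2004.
Processing Delay Credit: +513 days → 27 September 2005.
Regulatory Review Extension: +225 days → 10 May 2006.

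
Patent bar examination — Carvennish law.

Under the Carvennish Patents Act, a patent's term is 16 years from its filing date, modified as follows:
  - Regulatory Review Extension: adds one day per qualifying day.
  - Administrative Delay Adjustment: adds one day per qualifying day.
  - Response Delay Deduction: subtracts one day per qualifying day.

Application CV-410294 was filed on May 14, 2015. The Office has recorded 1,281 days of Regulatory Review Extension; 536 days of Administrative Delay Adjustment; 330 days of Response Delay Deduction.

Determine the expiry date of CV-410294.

Base term: filing date + 16 years → 14 May 2031.
Regulatory Review Extension: +1281 days → 15 November 2034.
Administrative Delay Adjustment: +536 days → 4 May 2036.
Response Delay Deduction: −330 days → 9 June 2035.

2035-06-09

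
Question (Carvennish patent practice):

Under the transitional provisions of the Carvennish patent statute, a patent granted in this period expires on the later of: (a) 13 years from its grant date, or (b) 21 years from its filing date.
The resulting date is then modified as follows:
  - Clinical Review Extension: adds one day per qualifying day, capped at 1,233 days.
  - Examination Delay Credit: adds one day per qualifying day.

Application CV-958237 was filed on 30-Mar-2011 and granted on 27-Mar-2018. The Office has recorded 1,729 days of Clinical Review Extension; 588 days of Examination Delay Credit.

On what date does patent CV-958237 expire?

(a) grant + 13 years → 27 March 2031.
(b) filing + 21 years → 30 March 2032.
Later of the two: 30 March 2032.
Clinical Review Extension: 1729 days claimed exceeds the 1233-day cap, so +1233 days → 15 August 2035.
Examination Delay Credit: +588 days → 25 March 2037.

2037-03-25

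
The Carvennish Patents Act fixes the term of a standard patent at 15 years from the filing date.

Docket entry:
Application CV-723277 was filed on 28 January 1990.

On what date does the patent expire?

January 28, 2005

Filing date + 15 years → 28 January 2005.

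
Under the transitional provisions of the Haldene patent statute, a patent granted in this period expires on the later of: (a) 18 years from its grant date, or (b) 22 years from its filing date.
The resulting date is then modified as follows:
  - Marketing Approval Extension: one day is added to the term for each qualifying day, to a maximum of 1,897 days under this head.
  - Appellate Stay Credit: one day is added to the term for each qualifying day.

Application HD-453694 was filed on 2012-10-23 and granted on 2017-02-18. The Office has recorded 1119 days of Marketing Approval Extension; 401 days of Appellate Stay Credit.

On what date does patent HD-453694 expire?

April 18, 2039

(a) grant + 18 years → 18 February 2035.
(b) filing + 22 years → 23 October 2034.
Later of the two: 18 February 2035.
Marketing Approval Extension: 1119 days (within the 1897-day cap) → +1119 days → 13 March 2038.
Appellate Stay Credit: +401 days → 18 April 2039.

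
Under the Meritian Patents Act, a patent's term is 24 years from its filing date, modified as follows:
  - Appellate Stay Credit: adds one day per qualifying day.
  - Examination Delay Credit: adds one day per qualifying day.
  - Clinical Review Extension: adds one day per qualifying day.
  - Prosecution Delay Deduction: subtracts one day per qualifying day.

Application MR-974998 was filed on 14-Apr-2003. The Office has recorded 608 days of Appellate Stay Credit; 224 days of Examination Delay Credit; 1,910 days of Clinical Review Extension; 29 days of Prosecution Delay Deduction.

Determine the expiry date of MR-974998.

Base term: filing date + 24 years → 14 April 2027.
Appellate Stay Credit: +608 days → 12 December 2028.
Examination Delay Credit: +224 days → 24 July 2029.
Clinical Review Extension: +1910 days → 16 October 2034.
Prosecution Delay Deduction: −29 days → 17 September 2034.

September 17, 2034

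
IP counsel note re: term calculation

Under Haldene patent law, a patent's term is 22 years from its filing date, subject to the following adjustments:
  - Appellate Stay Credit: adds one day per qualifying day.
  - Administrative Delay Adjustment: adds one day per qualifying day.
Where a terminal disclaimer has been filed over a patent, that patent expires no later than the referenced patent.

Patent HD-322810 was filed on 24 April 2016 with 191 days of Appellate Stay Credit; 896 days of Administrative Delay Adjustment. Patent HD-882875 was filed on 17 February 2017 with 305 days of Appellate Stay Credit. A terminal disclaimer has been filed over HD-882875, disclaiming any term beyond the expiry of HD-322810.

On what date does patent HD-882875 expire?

Natural term of HD-882875:
  Base: filing + 22 years → 17 February 2039.
  Appellate Stay Credit: +305 days → 19 December 2039.
Expiry of referenced patent HD-322810:
  Base: filing + 22 years → 24 April 2038.
  Appellate Stay Credit: +191 days → 1 November 2038.
  Administrative Delay Adjustment: +896 days → 15 April 2041.
Terminal disclaimer: HD-882875 expires on the earlier of 19 December 2039 and 15 April 2041.

December 19, 2039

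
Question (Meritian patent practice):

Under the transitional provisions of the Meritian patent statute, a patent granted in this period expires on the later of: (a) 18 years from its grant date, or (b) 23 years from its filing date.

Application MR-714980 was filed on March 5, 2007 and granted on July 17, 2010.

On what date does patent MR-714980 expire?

(a) grant + 18 years → 17 July 2028.
(b) filing + 23 years → 5 March 2030.
Later of the two: 5 March 2030.

2030-03-05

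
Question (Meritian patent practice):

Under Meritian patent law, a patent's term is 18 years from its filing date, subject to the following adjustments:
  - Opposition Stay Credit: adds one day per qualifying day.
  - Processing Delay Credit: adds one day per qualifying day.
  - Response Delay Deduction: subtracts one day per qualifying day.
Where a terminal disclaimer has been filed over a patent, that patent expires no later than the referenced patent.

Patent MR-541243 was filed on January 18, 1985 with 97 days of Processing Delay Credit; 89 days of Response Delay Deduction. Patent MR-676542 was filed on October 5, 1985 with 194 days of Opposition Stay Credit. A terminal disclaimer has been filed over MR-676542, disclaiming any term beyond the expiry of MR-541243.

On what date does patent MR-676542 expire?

Natural term of MR-676542:
  Base: filing + 18 years → 5 October 2003.
  Opposition Stay Credit: +194 days → 16 April 2004.
Expiry of referenced patent MR-541243:
  Base: filing + 18 years → 18 January 2003.
  Processing Delay Credit: +97 days → 25 April 2003.
  Response Delay Deduction: −89 days → 26 January 2003.
Terminal disclaimer: MR-676542 expires on the earlier of 16 April 2004 and 26 January 2003.

2003-01-26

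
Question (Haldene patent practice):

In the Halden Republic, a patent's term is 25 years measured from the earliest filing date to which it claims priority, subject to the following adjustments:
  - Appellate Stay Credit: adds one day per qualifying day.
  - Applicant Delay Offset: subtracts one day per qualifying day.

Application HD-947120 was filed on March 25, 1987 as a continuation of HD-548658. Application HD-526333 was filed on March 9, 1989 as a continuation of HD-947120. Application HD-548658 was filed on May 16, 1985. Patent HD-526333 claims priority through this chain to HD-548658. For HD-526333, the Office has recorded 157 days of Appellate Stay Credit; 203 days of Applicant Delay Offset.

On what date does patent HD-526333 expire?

Earliest priority filing: 16 May 1985.
Base term: 16 May 1985 + 25 years → 16 May 2010.
Appellate Stay Credit: +157 days → 20 October 2010.
Applicant Delay Offset: −203 days → 31 March 2010.

March 31, 2010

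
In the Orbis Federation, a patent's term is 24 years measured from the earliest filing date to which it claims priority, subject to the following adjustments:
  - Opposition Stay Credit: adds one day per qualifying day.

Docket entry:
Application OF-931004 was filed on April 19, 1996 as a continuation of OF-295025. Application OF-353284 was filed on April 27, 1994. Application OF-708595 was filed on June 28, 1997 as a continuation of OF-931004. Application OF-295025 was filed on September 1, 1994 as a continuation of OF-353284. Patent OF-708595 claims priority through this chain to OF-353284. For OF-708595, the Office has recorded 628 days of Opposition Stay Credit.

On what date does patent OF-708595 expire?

January 15, 2020

Earliest priority filing: 27 April 1994.
Base term: 27 April 1994 + 24 years → 27 April 2018.
Opposition Stay Credit: +628 days → 15 January 2020.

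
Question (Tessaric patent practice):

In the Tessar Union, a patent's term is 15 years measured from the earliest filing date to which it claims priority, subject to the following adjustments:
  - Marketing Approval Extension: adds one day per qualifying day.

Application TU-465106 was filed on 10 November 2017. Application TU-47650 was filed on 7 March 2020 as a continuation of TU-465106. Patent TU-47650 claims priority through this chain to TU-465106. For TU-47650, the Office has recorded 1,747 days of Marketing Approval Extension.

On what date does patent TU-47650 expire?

Earliest priority filing: 10 November 2017.
Base term: 10 November 2017 + 15 years → 10 November 2032.
Marketing Approval Extension: +1747 days → 23 August 2037.

2037-08-23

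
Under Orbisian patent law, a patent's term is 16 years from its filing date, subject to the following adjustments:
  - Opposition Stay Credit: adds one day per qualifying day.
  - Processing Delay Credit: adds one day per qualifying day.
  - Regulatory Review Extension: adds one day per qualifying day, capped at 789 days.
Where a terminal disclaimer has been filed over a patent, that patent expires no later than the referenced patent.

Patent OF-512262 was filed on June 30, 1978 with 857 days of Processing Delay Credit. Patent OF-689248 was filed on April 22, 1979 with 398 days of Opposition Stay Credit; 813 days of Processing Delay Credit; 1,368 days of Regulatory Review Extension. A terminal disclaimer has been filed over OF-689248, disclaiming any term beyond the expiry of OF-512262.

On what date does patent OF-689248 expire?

1996-11-03

Natural term of OF-689248:
  Base: filing + 16 years → 22 April 1995.
  Opposition Stay Credit: +398 days → 24 May 1996.
  Processing Delay Credit: +813 days → 15 August 1998.
  Regulatory Review Extension: 1368 days claimed exceeds the 789-day cap, so +789 days → 12 October 2000.
Expiry of referenced patent OF-512262:
  Base: filing + 16 years → 30 June 1994.
  Processing Delay Credit: +857 days → 3 November 1996.
Terminal disclaimer: OF-689248 expires on the earlier of 12 October 2000 and 3 November 1996.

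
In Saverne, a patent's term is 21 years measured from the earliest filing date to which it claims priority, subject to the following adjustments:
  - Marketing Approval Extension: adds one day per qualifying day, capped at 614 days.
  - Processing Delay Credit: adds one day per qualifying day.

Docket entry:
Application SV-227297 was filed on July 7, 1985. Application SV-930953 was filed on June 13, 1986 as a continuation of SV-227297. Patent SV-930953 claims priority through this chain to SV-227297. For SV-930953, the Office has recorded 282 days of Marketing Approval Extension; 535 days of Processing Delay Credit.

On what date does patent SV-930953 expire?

October 1, 2008

Earliest priority filing: 7 July 1985.
Base term: 7 July 1985 + 21 years → 7 July 2006.
Marketing Approval Extension: 282 days (within the 614-day cap) → +282 days → 15 April 2007.
Processing Delay Credit: +535 days → 1 October 2008.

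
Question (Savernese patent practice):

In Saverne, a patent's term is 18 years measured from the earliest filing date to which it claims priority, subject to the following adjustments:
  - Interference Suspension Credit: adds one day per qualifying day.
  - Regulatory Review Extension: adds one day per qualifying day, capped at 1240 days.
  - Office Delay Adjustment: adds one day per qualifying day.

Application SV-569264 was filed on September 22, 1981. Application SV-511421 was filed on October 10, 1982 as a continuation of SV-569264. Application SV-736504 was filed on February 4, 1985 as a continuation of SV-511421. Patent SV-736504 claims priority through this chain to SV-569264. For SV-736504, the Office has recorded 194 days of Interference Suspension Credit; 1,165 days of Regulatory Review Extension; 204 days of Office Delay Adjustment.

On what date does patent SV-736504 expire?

Earliest priority filing: 22 September 1981.
Base term: 22 September 1981 + 18 years → 22 September 1999.
Interference Suspension Credit: +194 days → 3 April 2000.
Regulatory Review Extension: 1165 days (within the 1240-day cap) → +1165 days → 12 June 2003.
Office Delay Adjustment: +204 days → 2 January 2004.

2004-01-02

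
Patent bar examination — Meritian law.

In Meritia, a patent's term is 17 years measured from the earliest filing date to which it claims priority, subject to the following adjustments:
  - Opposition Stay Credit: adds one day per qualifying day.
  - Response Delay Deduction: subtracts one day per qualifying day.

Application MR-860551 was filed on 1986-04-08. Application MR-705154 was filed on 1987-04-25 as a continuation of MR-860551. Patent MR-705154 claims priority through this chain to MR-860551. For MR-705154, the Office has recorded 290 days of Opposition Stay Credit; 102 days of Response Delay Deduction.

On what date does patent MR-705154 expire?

Earliest priority filing: 8 April 1986.
Base term: 8 April 1986 + 17 years → 8 April 2003.
Opposition Stay Credit: +290 days → 23 January 2004.
Response Delay Deduction: −102 days → 13 October 2003.

2003-10-13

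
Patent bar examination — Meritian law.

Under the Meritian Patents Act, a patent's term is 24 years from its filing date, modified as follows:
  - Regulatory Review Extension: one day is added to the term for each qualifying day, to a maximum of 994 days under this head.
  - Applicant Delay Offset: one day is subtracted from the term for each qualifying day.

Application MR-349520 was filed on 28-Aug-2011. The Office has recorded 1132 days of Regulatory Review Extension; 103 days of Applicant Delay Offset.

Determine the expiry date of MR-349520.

February 4, 2038

Base term: filing date + 24 years → 28 August 2035.
Regulatory Review Extension: 1132 days claimed exceeds the 994-day cap, so +994 days → 18 May 2038.
Applicant Delay Offset: −103 days → 4 February 2038.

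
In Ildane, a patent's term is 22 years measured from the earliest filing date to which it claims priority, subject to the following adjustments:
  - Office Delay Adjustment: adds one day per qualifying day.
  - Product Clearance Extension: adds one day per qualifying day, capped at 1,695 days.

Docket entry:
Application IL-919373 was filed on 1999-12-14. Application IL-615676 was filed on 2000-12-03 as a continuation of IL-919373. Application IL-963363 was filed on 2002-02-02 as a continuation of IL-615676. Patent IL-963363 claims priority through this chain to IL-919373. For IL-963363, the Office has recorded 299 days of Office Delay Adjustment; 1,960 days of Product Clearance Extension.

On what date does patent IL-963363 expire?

2027-05-31

Earliest priority filing: 14 December 1999.
Base term: 14 December 1999 + 22 years → 14 December 2021.
Office Delay Adjustment: +299 days → 9 October 2022.
Product Clearance Extension: 1960 days claimed exceeds the 1695-day cap, so +1695 days → 31 May 2027.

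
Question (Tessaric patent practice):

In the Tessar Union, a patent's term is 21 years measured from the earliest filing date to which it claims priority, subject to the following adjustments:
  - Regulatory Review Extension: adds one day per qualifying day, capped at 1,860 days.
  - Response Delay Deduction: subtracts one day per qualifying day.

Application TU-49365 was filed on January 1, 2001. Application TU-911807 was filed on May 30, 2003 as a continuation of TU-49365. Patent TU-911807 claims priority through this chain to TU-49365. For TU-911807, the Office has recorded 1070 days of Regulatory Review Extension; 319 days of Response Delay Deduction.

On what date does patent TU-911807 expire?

2024-01-22

Earliest priority filing: 1 January 2001.
Base term: 1 January 2001 + 21 years → 1 January 2022.
Regulatory Review Extension: 1070 days (within the 1860-day cap) → +1070 days → 6 December 2024.
Response Delay Deduction: −319 days → 22 January 2024.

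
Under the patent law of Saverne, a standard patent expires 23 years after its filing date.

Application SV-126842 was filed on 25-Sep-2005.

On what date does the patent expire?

Filing date + 23 years → 25 September 2028.

September 25, 2028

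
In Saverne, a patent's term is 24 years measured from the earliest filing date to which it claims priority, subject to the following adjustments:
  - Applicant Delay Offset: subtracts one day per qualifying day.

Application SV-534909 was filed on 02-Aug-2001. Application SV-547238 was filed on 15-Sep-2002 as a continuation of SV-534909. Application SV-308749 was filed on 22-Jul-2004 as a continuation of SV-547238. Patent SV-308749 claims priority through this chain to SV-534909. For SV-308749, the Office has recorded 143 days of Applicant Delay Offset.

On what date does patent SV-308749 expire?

Earliest priority filing: 2 August 2001.
Base term: 2 August 2001 + 24 years → 2 August 2025.
Applicant Delay Offset: −143 days → 12 March 2025.

March 12, 2025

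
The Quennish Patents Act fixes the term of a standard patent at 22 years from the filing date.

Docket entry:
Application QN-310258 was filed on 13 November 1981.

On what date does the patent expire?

2003-11-13

Filing date + 22 years → 13 November 2003.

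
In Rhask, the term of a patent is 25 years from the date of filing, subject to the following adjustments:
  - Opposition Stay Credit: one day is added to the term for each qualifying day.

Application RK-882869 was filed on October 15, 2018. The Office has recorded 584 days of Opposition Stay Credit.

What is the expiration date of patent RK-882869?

Base term: filing date + 25 years → 15 October 2043.
Opposition Stay Credit: +584 days → 21 May 2045.

May 21, 2045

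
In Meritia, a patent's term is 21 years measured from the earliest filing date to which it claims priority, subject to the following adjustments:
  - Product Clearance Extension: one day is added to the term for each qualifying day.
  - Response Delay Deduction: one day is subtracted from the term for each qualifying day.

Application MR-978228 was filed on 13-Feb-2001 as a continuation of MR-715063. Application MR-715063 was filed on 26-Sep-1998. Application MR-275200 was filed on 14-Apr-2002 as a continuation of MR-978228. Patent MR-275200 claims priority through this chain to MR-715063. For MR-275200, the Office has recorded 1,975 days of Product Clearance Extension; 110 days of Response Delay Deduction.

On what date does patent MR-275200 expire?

Earliest priority filing: 26 September 1998.
Base term: 26 September 1998 + 21 years → 26 September 2019.
Product Clearance Extension: +1975 days → 21 February 2025.
Response Delay Deduction: −110 days → 3 November 2024.

2024-11-03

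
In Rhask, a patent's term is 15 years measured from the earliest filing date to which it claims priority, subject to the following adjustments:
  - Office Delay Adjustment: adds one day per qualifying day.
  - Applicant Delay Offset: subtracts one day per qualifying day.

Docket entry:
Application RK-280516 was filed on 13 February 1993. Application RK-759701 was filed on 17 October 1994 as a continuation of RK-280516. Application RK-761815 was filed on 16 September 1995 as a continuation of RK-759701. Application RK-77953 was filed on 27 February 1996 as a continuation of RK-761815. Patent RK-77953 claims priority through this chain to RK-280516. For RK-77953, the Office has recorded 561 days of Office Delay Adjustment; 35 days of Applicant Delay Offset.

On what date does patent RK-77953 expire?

Earliest priority filing: 13 February 1993.
Base term: 13 February 1993 + 15 years → 13 February 2008.
Office Delay Adjustment: +561 days → 27 August 2009.
Applicant Delay Offset: −35 days → 23 July 2009.

July 23, 2009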